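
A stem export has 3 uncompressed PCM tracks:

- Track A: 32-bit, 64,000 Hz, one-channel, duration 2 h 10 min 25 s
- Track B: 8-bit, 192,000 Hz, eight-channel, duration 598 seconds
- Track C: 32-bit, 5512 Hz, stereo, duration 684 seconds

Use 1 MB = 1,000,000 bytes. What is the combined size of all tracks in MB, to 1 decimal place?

Track A: 2 h 10 min 25 s = 7,825 s; 64,000 × 7,825 × 4 × 1 = 2,003,200,000 bytes.
Track B: 192,000 × 598 × 1 × 8 = 918,528,000 bytes.
Track C: 5,512 × 684 × 4 × 2 = 30,161,664 bytes.
Total = 2,951,889,664 bytes = 2951.9 MB.

2951.9 MB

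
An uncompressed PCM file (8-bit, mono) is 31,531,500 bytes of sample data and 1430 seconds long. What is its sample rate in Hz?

Bytes = sample_rate × seconds × bytes_per_sample × channels.
sample_rate = 31,531,500 / (1,430 × 1 × 1) = 31,531,500 / 1,430 = 22,050 Hz.

22,050 Hz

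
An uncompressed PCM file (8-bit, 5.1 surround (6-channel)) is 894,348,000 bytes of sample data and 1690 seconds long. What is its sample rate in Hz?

88,200 Hz

Bytes = sample_rate × seconds × bytes_per_sample × channels.
sample_rate = 894,348,000 / (1,690 × 1 × 6) = 894,348,000 / 10,140 = 88,200 Hz.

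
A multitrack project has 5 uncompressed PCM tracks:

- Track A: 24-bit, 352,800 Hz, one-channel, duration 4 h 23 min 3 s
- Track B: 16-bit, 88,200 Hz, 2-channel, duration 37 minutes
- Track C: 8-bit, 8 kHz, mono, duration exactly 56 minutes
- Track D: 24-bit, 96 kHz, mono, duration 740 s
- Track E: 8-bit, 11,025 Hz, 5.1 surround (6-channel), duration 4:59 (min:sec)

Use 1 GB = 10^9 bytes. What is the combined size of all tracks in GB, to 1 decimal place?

Track A: 4 h 23 min 3 s = 15,783 s; 352,800 × 15,783 × 3 × 1 = 16,704,727,200 bytes.
Track B: 37 minutes = 2,220 s; 88,200 × 2,220 × 2 × 2 = 783,216,000 bytes.
Track C: exactly 56 minutes = 3,360 s; 8,000 × 3,360 × 1 × 1 = 26,880,000 bytes.
Track D: 96,000 × 740 × 3 × 1 = 213,120,000 bytes.
Track E: 4:59 (min:sec) = 299 s; 11,025 × 299 × 1 × 6 = 19,778,850 bytes.
Total = 17,747,722,050 bytes = 17.7 GB.

17.7 GB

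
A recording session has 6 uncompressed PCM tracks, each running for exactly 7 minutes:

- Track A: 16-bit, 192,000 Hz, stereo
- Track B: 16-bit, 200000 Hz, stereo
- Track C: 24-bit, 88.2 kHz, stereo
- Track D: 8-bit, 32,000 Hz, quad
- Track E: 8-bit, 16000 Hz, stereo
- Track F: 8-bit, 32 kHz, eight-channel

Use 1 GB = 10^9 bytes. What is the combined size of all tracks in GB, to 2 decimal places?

exactly 7 minutes = 420 s.
Track A: 192,000 × 420 × 2 × 2 = 322,560,000 bytes.
Track B: 200,000 × 420 × 2 × 2 = 336,000,000 bytes.
Track C: 88,200 × 420 × 3 × 2 = 222,264,000 bytes.
Track D: 32,000 × 420 × 1 × 4 = 53,760,000 bytes.
Track E: 16,000 × 420 × 1 × 2 = 13,440,000 bytes.
Track F: 32,000 × 420 × 1 × 8 = 107,520,000 bytes.
Total = 1,055,544,000 bytes = 1.06 GB.

1.06 GB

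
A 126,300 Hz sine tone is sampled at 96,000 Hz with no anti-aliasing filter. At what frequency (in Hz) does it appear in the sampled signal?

Nyquist = 96,000/2 = 48,000 Hz; 126,300 Hz exceeds it.
Alias = |126,300 − 1×96,000| = |126,300 − 96,000| = 30,300 Hz.

30,300 Hz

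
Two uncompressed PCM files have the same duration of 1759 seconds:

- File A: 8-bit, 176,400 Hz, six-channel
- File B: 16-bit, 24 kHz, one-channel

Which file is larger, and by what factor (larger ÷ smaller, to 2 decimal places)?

File A: 176,400 × 1 × 6 = 1,058,400 bytes/s.
File B: 24,000 × 2 × 1 = 48,000 bytes/s.
File A is larger; ratio = 1,861,725,600 / 84,432,000 = 22.05.

File A, by a factor of 22.05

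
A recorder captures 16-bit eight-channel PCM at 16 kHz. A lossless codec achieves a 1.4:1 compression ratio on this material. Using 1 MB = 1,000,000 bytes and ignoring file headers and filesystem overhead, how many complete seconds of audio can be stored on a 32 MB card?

175 seconds

Uncompressed byte rate = 16,000 × 2 × 8 = 256,000 bytes/s.
After 1.4:1 compression, effective rate ≈ 182857.14 bytes/s.
Capacity = 32 × 1,000,000 = 32,000,000 bytes.
32,000,000 / effective rate ≈ 175 s → 175 seconds.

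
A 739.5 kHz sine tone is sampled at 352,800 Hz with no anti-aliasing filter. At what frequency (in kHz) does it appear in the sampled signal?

Nyquist = 352,800/2 = 176,400 Hz; 739,500 Hz exceeds it.
Alias = |739,500 − 2×352,800| = |739,500 − 705,600| = 33,900 Hz = 33.9 kHz.

33.9 kHz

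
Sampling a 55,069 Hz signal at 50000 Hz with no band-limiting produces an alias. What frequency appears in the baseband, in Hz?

5,069 Hz

Nyquist = 50,000/2 = 25,000 Hz; 55,069 Hz exceeds it.
Alias = |55,069 − 1×50,000| = |55,069 − 50,000| = 5,069 Hz.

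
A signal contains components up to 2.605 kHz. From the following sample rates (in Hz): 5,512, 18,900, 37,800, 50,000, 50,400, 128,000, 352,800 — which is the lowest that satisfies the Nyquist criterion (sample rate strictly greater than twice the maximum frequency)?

Need sample rate > 2 × 2,605 = 5,210 Hz.
Lowest listed rate above 5,210 Hz is 5,512 Hz.

5,512 Hz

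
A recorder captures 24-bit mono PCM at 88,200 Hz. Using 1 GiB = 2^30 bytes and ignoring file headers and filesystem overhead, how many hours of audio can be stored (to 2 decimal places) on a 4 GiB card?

4.51 hours

Uncompressed byte rate = 88,200 × 3 × 1 = 264,600 bytes/s.
Capacity = 4 × 1,073,741,824 = 4,294,967,296 bytes.
4,294,967,296 / 264,600 ≈ 16231.92 s → 4.51 hours.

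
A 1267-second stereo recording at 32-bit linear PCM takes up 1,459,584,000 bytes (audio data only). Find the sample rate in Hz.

Bytes = sample_rate × seconds × bytes_per_sample × channels.
sample_rate = 1,459,584,000 / (1,267 × 4 × 2) = 1,459,584,000 / 10,136 = 144,000 Hz.

144,000 Hz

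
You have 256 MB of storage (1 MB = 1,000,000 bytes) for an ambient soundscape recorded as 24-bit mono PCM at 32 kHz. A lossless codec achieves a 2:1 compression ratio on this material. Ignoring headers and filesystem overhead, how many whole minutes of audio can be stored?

88 minutes

Uncompressed byte rate = 32,000 × 3 × 1 = 96,000 bytes/s.
After 2:1 compression, effective rate ≈ 48000 bytes/s.
Capacity = 256 × 1,000,000 = 256,000,000 bytes.
256,000,000 / effective rate ≈ 5333.33 s → 88 minutes.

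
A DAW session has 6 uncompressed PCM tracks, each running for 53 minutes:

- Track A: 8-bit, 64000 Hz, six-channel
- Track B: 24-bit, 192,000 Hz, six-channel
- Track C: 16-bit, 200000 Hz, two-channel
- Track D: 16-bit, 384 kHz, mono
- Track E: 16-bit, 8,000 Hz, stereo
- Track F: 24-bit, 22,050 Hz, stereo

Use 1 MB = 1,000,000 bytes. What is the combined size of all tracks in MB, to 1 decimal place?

17719.9 MB

53 minutes = 3,180 s.
Track A: 64,000 × 3,180 × 1 × 6 = 1,221,120,000 bytes.
Track B: 192,000 × 3,180 × 3 × 6 = 10,990,080,000 bytes.
Track C: 200,000 × 3,180 × 2 × 2 = 2,544,000,000 bytes.
Track D: 384,000 × 3,180 × 2 × 1 = 2,442,240,000 bytes.
Track E: 8,000 × 3,180 × 2 × 2 = 101,760,000 bytes.
Track F: 22,050 × 3,180 × 3 × 2 = 420,714,000 bytes.
Total = 17,719,914,000 bytes = 17719.9 MB.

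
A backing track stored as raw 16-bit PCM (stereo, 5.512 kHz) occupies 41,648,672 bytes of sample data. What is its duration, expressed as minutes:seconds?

31:29

Byte rate = 5,512 × 2 × 2 = 22,048 bytes/s.
Duration = 41,648,672 / 22,048 = 1,889 s.
1,889 s = 31:29.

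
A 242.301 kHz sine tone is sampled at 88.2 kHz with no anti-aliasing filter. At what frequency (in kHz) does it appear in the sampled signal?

22.299 kHz

Nyquist = 88,200/2 = 44,100 Hz; 242,301 Hz exceeds it.
Alias = |242,301 − 3×88,200| = |242,301 − 264,600| = 22,299 Hz = 22.299 kHz.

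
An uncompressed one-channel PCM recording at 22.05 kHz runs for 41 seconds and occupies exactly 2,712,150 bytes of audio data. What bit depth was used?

24 bits

Bytes per sample = 2,712,150 / (22,050 × 41 × 1) = 2,712,150 / 904,050 = 3.
Bit depth = 3 × 8 = 24 bits.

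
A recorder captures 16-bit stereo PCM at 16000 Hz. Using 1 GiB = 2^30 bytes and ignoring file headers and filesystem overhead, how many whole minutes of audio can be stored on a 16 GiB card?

4,473 minutes

Uncompressed byte rate = 16,000 × 2 × 2 = 64,000 bytes/s.
Capacity = 16 × 1,073,741,824 = 17,179,869,184 bytes.
17,179,869,184 / 64,000 ≈ 268435.46 s → 4,473 minutes.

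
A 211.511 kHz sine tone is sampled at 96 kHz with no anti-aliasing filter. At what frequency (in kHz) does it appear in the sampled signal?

19.511 kHz

Nyquist = 96,000/2 = 48,000 Hz; 211,511 Hz exceeds it.
Alias = |211,511 − 2×96,000| = |211,511 − 192,000| = 19,511 Hz = 19.511 kHz.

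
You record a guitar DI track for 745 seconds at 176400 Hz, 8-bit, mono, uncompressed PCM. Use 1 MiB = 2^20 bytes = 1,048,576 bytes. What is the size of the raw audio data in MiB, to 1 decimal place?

125.3 MiB

Bytes = 176,400 samples/s × 745 s × 1 bytes/sample × 1 ch = 131,418,000 bytes.
131,418,000 / 1,048,576 = 125.3 MiB.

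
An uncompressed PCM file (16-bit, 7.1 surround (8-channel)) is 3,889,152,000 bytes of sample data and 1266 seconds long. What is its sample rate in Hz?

192,000 Hz

Bytes = sample_rate × seconds × bytes_per_sample × channels.
sample_rate = 3,889,152,000 / (1,266 × 2 × 8) = 3,889,152,000 / 20,256 = 192,000 Hz.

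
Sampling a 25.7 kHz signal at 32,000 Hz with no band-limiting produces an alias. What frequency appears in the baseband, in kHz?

6.3 kHz

Nyquist = 32,000/2 = 16,000 Hz; 25,700 Hz exceeds it.
Alias = |25,700 − 1×32,000| = |25,700 − 32,000| = 6,300 Hz = 6.3 kHz.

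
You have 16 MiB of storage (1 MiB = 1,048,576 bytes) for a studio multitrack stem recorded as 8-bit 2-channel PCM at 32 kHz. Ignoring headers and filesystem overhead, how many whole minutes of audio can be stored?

Uncompressed byte rate = 32,000 × 1 × 2 = 64,000 bytes/s.
Capacity = 16 × 1,048,576 = 16,777,216 bytes.
16,777,216 / 64,000 ≈ 262.14 s → 4 minutes.

4 minutes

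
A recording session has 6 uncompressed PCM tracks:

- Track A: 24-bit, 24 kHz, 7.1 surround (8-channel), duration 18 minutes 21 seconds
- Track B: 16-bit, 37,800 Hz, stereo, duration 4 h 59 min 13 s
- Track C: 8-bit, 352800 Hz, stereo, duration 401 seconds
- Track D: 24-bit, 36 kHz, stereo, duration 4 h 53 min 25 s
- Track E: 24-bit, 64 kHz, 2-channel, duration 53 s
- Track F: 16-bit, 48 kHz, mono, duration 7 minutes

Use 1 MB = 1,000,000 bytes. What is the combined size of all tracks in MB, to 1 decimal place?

7495.0 MB

Track A: 18 minutes 21 seconds = 1,101 s; 24,000 × 1,101 × 3 × 8 = 634,176,000 bytes.
Track B: 4 h 59 min 13 s = 17,953 s; 37,800 × 17,953 × 2 × 2 = 2,714,493,600 bytes.
Track C: 352,800 × 401 × 1 × 2 = 282,945,600 bytes.
Track D: 4 h 53 min 25 s = 17,605 s; 36,000 × 17,605 × 3 × 2 = 3,802,680,000 bytes.
Track E: 64,000 × 53 × 3 × 2 = 20,352,000 bytes.
Track F: 7 minutes = 420 s; 48,000 × 420 × 2 × 1 = 40,320,000 bytes.
Total = 7,494,967,200 bytes = 7495.0 MB.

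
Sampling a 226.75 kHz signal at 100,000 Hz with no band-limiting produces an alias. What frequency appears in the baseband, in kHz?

Nyquist = 100,000/2 = 50,000 Hz; 226,750 Hz exceeds it.
Alias = |226,750 − 2×100,000| = |226,750 − 200,000| = 26,750 Hz = 26.75 kHz.

26.75 kHz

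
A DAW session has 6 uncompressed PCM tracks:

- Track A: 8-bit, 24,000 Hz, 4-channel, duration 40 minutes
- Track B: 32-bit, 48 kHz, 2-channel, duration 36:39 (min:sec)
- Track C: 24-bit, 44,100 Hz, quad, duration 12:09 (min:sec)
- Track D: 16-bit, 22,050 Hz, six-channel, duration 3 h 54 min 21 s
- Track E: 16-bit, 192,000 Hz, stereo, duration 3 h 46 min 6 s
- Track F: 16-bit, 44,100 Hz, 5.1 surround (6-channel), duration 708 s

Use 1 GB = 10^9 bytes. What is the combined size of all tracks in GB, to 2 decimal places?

Track A: 40 minutes = 2,400 s; 24,000 × 2,400 × 1 × 4 = 230,400,000 bytes.
Track B: 36:39 (min:sec) = 2,199 s; 48,000 × 2,199 × 4 × 2 = 844,416,000 bytes.
Track C: 12:09 (min:sec) = 729 s; 44,100 × 729 × 3 × 4 = 385,786,800 bytes.
Track D: 3 h 54 min 21 s = 14,061 s; 22,050 × 14,061 × 2 × 6 = 3,720,540,600 bytes.
Track E: 3 h 46 min 6 s = 13,566 s; 192,000 × 13,566 × 2 × 2 = 10,418,688,000 bytes.
Track F: 44,100 × 708 × 2 × 6 = 374,673,600 bytes.
Total = 15,974,505,000 bytes = 15.97 GB.

15.97 GB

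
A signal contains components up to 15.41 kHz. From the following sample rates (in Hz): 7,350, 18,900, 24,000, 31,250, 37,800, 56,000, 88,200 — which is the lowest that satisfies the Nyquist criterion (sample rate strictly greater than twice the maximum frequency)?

31,250 Hz

Need sample rate > 2 × 15,410 = 30,820 Hz.
Lowest listed rate above 30,820 Hz is 31,250 Hz.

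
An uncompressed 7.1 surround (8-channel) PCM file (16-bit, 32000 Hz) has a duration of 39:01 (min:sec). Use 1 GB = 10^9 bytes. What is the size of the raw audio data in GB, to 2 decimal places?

Duration = 39:01 (min:sec) = 2,341 s.
Bytes = 32,000 samples/s × 2,341 s × 2 bytes/sample × 8 ch = 1,198,592,000 bytes.
1,198,592,000 / 1,000,000,000 = 1.20 GB.

1.20 GB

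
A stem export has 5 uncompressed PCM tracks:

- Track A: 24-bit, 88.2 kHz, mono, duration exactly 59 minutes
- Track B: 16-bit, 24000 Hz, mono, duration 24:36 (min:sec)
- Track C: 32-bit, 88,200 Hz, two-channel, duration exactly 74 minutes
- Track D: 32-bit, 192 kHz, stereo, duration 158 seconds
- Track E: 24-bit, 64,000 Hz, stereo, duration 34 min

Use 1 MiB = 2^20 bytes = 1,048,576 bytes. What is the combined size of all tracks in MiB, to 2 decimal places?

Track A: exactly 59 minutes = 3,540 s; 88,200 × 3,540 × 3 × 1 = 936,684,000 bytes.
Track B: 24:36 (min:sec) = 1,476 s; 24,000 × 1,476 × 2 × 1 = 70,848,000 bytes.
Track C: exactly 74 minutes = 4,440 s; 88,200 × 4,440 × 4 × 2 = 3,132,864,000 bytes.
Track D: 192,000 × 158 × 4 × 2 = 242,688,000 bytes.
Track E: 34 min = 2,040 s; 64,000 × 2,040 × 3 × 2 = 783,360,000 bytes.
Total = 5,166,444,000 bytes = 4927.10 MiB.

4927.10 MiB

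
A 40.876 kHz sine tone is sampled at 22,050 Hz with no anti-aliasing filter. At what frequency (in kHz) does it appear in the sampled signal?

Nyquist = 22,050/2 = 11,025 Hz; 40,876 Hz exceeds it.
Alias = |40,876 − 2×22,050| = |40,876 − 44,100| = 3,224 Hz = 3.224 kHz.

3.224 kHz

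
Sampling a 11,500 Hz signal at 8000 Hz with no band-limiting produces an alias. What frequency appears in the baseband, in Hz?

Nyquist = 8,000/2 = 4,000 Hz; 11,500 Hz exceeds it.
Alias = |11,500 − 1×8,000| = |11,500 − 8,000| = 3,500 Hz.

3,500 Hz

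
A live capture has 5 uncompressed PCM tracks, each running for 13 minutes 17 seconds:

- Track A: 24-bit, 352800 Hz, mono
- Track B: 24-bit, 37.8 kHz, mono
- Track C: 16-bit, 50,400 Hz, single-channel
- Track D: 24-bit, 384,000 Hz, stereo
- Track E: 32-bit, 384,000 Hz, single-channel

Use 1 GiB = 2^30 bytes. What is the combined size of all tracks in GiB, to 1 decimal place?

3.8 GiB

13 minutes 17 seconds = 797 s.
Track A: 352,800 × 797 × 3 × 1 = 843,544,800 bytes.
Track B: 37,800 × 797 × 3 × 1 = 90,379,800 bytes.
Track C: 50,400 × 797 × 2 × 1 = 80,337,600 bytes.
Track D: 384,000 × 797 × 3 × 2 = 1,836,288,000 bytes.
Track E: 384,000 × 797 × 4 × 1 = 1,224,192,000 bytes.
Total = 4,074,742,200 bytes = 3.8 GiB.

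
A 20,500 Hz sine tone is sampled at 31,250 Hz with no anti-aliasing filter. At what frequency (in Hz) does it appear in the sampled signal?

Nyquist = 31,250/2 = 15,625 Hz; 20,500 Hz exceeds it.
Alias = |20,500 − 1×31,250| = |20,500 − 31,250| = 10,750 Hz.

10,750 Hz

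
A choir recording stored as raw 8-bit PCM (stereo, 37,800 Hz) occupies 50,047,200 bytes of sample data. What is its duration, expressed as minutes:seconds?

Byte rate = 37,800 × 1 × 2 = 75,600 bytes/s.
Duration = 50,047,200 / 75,600 = 662 s.
662 s = 11:02.

11:02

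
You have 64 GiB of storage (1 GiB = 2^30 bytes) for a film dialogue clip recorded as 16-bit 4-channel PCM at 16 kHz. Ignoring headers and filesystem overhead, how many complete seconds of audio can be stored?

536,870 seconds

Uncompressed byte rate = 16,000 × 2 × 4 = 128,000 bytes/s.
Capacity = 64 × 1,073,741,824 = 68,719,476,736 bytes.
68,719,476,736 / 128,000 ≈ 536870.91 s → 536,870 seconds.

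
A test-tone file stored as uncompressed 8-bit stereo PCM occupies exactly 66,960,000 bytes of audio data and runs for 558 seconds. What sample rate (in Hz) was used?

Bytes = sample_rate × seconds × bytes_per_sample × channels.
sample_rate = 66,960,000 / (558 × 1 × 2) = 66,960,000 / 1,116 = 60,000 Hz.

60,000 Hz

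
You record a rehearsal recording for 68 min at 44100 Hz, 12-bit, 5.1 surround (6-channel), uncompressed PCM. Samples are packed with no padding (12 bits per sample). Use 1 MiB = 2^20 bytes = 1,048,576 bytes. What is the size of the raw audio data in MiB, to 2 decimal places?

1544.33 MiB

Duration = 68 min = 4,080 s.
Bits = 44,100 × 4,080 × 12 × 6 = 12,954,816,000 bits = 1,619,352,000 bytes.
1,619,352,000 / 1,048,576 = 1544.33 MiB.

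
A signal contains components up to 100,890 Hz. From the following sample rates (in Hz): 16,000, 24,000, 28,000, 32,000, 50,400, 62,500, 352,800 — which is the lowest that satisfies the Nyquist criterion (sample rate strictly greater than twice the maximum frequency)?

352,800 Hz

Need sample rate > 2 × 100,890 = 201,780 Hz.
Lowest listed rate above 201,780 Hz is 352,800 Hz.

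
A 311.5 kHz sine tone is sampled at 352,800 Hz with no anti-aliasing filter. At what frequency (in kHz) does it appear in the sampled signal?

41.3 kHz

Nyquist = 352,800/2 = 176,400 Hz; 311,500 Hz exceeds it.
Alias = |311,500 − 1×352,800| = |311,500 − 352,800| = 41,300 Hz = 41.3 kHz.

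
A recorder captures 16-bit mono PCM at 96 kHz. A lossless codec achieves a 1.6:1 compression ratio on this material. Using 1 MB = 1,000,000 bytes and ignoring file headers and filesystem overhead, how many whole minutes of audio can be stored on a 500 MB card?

69 minutes

Uncompressed byte rate = 96,000 × 2 × 1 = 192,000 bytes/s.
After 1.6:1 compression, effective rate ≈ 120000 bytes/s.
Capacity = 500 × 1,000,000 = 500,000,000 bytes.
500,000,000 / effective rate ≈ 4166.67 s → 69 minutes.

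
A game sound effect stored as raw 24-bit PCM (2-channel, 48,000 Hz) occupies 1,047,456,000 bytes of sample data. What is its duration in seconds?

3,637 seconds

Byte rate = 48,000 × 3 × 2 = 288,000 bytes/s.
Duration = 1,047,456,000 / 288,000 = 3,637 s.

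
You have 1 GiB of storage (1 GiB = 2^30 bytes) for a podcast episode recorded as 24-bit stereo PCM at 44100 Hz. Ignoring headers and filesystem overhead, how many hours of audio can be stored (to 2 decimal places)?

1.13 hours

Uncompressed byte rate = 44,100 × 3 × 2 = 264,600 bytes/s.
Capacity = 1 × 1,073,741,824 = 1,073,741,824 bytes.
1,073,741,824 / 264,600 ≈ 4057.98 s → 1.13 hours.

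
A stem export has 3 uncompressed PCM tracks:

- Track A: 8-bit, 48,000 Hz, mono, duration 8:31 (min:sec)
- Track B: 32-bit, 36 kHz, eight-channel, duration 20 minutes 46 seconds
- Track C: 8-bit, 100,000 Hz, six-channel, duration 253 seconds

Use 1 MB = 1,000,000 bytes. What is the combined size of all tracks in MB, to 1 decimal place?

Track A: 8:31 (min:sec) = 511 s; 48,000 × 511 × 1 × 1 = 24,528,000 bytes.
Track B: 20 minutes 46 seconds = 1,246 s; 36,000 × 1,246 × 4 × 8 = 1,435,392,000 bytes.
Track C: 100,000 × 253 × 1 × 6 = 151,800,000 bytes.
Total = 1,611,720,000 bytes = 1611.7 MB.

1611.7 MB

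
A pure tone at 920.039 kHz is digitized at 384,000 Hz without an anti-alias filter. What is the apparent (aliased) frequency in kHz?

152.039 kHz

Nyquist = 384,000/2 = 192,000 Hz; 920,039 Hz exceeds it.
Alias = |920,039 − 2×384,000| = |920,039 − 768,000| = 152,039 Hz = 152.039 kHz.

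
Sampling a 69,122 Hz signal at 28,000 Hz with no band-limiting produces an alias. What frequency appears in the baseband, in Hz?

13,122 Hz

Nyquist = 28,000/2 = 14,000 Hz; 69,122 Hz exceeds it.
Alias = |69,122 − 2×28,000| = |69,122 − 56,000| = 13,122 Hz.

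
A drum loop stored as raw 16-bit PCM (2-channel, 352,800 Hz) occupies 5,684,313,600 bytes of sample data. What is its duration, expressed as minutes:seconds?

67:08

Byte rate = 352,800 × 2 × 2 = 1,411,200 bytes/s.
Duration = 5,684,313,600 / 1,411,200 = 4,028 s.
4,028 s = 67:08.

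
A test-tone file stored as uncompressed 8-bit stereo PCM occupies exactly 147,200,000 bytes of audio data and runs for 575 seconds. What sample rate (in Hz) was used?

128,000 Hz

Bytes = sample_rate × seconds × bytes_per_sample × channels.
sample_rate = 147,200,000 / (575 × 1 × 2) = 147,200,000 / 1,150 = 128,000 Hz.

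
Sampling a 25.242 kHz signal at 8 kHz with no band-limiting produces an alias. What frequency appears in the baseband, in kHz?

1.242 kHz

Nyquist = 8,000/2 = 4,000 Hz; 25,242 Hz exceeds it.
Alias = |25,242 − 3×8,000| = |25,242 − 24,000| = 1,242 Hz = 1.242 kHz.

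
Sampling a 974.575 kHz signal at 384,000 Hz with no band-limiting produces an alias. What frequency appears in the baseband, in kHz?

177.425 kHz

Nyquist = 384,000/2 = 192,000 Hz; 974,575 Hz exceeds it.
Alias = |974,575 − 3×384,000| = |974,575 − 1,152,000| = 177,425 Hz = 177.425 kHz.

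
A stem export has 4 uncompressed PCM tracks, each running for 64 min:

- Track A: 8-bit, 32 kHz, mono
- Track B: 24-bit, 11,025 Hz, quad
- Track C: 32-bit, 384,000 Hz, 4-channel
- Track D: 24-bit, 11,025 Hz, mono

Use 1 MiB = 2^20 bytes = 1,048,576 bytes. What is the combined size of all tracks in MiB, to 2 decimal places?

23222.81 MiB

64 min = 3,840 s.
Track A: 32,000 × 3,840 × 1 × 1 = 122,880,000 bytes.
Track B: 11,025 × 3,840 × 3 × 4 = 508,032,000 bytes.
Track C: 384,000 × 3,840 × 4 × 4 = 23,592,960,000 bytes.
Track D: 11,025 × 3,840 × 3 × 1 = 127,008,000 bytes.
Total = 24,350,880,000 bytes = 23222.81 MiB.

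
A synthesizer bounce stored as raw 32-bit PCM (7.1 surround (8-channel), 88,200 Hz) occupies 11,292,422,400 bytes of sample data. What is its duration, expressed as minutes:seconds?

Byte rate = 88,200 × 4 × 8 = 2,822,400 bytes/s.
Duration = 11,292,422,400 / 2,822,400 = 4,001 s.
4,001 s = 66:41.

66:41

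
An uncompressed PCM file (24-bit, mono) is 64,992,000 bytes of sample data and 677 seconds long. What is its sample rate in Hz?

Bytes = sample_rate × seconds × bytes_per_sample × channels.
sample_rate = 64,992,000 / (677 × 3 × 1) = 64,992,000 / 2,031 = 32,000 Hz.

32,000 Hz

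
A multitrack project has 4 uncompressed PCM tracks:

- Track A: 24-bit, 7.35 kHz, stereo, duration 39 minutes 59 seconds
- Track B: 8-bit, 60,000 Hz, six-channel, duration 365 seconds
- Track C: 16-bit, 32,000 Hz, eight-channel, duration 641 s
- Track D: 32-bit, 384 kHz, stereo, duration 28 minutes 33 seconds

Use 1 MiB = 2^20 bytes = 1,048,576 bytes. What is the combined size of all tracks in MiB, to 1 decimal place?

5557.8 MiB

Track A: 39 minutes 59 seconds = 2,399 s; 7,350 × 2,399 × 3 × 2 = 105,795,900 bytes.
Track B: 60,000 × 365 × 1 × 6 = 131,400,000 bytes.
Track C: 32,000 × 641 × 2 × 8 = 328,192,000 bytes.
Track D: 28 minutes 33 seconds = 1,713 s; 384,000 × 1,713 × 4 × 2 = 5,262,336,000 bytes.
Total = 5,827,723,900 bytes = 5557.8 MiB.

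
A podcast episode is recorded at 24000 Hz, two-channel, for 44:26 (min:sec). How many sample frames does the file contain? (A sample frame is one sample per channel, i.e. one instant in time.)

63,984,000 sample frames

44:26 (min:sec) = 2,666 s.
24,000 samples/s × 2,666 s = 63,984,000 frames.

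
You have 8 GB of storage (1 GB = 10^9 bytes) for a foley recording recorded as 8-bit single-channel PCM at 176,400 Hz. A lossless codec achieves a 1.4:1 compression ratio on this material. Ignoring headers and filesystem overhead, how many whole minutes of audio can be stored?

1,058 minutes

Uncompressed byte rate = 176,400 × 1 × 1 = 176,400 bytes/s.
After 1.4:1 compression, effective rate ≈ 126000 bytes/s.
Capacity = 8 × 1,000,000,000 = 8,000,000,000 bytes.
8,000,000,000 / effective rate ≈ 63492.06 s → 1,058 minutes.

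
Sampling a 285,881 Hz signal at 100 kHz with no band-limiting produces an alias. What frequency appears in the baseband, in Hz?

Nyquist = 100,000/2 = 50,000 Hz; 285,881 Hz exceeds it.
Alias = |285,881 − 3×100,000| = |285,881 − 300,000| = 14,119 Hz.

14,119 Hz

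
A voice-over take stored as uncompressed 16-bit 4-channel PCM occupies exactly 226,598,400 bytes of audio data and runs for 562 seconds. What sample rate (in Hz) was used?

Bytes = sample_rate × seconds × bytes_per_sample × channels.
sample_rate = 226,598,400 / (562 × 2 × 4) = 226,598,400 / 4,496 = 50,400 Hz.

50,400 Hz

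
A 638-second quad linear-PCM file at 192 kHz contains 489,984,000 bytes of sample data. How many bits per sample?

Bytes per sample = 489,984,000 / (192,000 × 638 × 4) = 489,984,000 / 489,984,000 = 1.
Bit depth = 1 × 8 = 8 bits.

8 bits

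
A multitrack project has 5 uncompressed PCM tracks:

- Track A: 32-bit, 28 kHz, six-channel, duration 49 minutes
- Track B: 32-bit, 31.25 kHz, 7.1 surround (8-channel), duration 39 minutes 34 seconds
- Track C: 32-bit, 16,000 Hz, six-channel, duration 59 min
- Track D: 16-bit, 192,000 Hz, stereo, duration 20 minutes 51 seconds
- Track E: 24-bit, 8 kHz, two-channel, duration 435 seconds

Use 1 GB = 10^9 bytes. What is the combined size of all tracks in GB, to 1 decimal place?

Track A: 49 minutes = 2,940 s; 28,000 × 2,940 × 4 × 6 = 1,975,680,000 bytes.
Track B: 39 minutes 34 seconds = 2,374 s; 31,250 × 2,374 × 4 × 8 = 2,374,000,000 bytes.
Track C: 59 min = 3,540 s; 16,000 × 3,540 × 4 × 6 = 1,359,360,000 bytes.
Track D: 20 minutes 51 seconds = 1,251 s; 192,000 × 1,251 × 2 × 2 = 960,768,000 bytes.
Track E: 8,000 × 435 × 3 × 2 = 20,880,000 bytes.
Total = 6,690,688,000 bytes = 6.7 GB.

6.7 GB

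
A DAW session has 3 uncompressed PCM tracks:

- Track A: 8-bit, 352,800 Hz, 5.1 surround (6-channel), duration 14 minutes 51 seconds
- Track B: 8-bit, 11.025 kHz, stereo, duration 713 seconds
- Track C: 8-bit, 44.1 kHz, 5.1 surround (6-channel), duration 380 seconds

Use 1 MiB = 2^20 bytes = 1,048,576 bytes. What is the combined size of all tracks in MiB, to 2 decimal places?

Track A: 14 minutes 51 seconds = 891 s; 352,800 × 891 × 1 × 6 = 1,886,068,800 bytes.
Track B: 11,025 × 713 × 1 × 2 = 15,721,650 bytes.
Track C: 44,100 × 380 × 1 × 6 = 100,548,000 bytes.
Total = 2,002,338,450 bytes = 1909.58 MiB.

1909.58 MiB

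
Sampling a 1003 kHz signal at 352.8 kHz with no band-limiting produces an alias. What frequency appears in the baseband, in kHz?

Nyquist = 352,800/2 = 176,400 Hz; 1,003,000 Hz exceeds it.
Alias = |1,003,000 − 3×352,800| = |1,003,000 − 1,058,400| = 55,400 Hz = 55.4 kHz.

55.4 kHz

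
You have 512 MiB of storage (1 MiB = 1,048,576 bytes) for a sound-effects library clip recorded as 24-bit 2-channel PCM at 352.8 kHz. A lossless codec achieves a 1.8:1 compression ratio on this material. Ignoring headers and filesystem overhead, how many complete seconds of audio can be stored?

Uncompressed byte rate = 352,800 × 3 × 2 = 2,116,800 bytes/s.
After 1.8:1 compression, effective rate ≈ 1176000 bytes/s.
Capacity = 512 × 1,048,576 = 536,870,912 bytes.
536,870,912 / effective rate ≈ 456.52 s → 456 seconds.

456 seconds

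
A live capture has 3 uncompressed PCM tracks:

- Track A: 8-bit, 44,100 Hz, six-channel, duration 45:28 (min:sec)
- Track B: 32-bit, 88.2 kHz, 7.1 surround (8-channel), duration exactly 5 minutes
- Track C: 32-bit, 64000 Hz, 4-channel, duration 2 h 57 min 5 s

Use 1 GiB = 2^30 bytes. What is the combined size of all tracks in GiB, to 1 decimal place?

Track A: 45:28 (min:sec) = 2,728 s; 44,100 × 2,728 × 1 × 6 = 721,828,800 bytes.
Track B: exactly 5 minutes = 300 s; 88,200 × 300 × 4 × 8 = 846,720,000 bytes.
Track C: 2 h 57 min 5 s = 10,625 s; 64,000 × 10,625 × 4 × 4 = 10,880,000,000 bytes.
Total = 12,448,548,800 bytes = 11.6 GiB.

11.6 GiB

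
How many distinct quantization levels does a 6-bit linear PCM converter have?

64 levels

2^6 = 64.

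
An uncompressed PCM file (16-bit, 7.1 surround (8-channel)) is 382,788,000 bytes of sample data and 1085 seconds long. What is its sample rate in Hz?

Bytes = sample_rate × seconds × bytes_per_sample × channels.
sample_rate = 382,788,000 / (1,085 × 2 × 8) = 382,788,000 / 17,360 = 22,050 Hz.

22,050 Hz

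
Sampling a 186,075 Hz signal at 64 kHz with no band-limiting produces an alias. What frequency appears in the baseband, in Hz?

Nyquist = 64,000/2 = 32,000 Hz; 186,075 Hz exceeds it.
Alias = |186,075 − 3×64,000| = |186,075 − 192,000| = 5,925 Hz.

5,925 Hz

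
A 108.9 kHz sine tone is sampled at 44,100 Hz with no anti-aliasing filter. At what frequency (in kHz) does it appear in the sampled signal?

Nyquist = 44,100/2 = 22,050 Hz; 108,900 Hz exceeds it.
Alias = |108,900 − 2×44,100| = |108,900 − 88,200| = 20,700 Hz = 20.7 kHz.

20.7 kHz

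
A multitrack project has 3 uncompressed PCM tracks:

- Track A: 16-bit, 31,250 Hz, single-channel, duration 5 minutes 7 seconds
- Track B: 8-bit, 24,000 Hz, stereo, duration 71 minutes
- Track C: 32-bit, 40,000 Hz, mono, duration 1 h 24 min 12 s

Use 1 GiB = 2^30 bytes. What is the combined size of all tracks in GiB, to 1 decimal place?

Track A: 5 minutes 7 seconds = 307 s; 31,250 × 307 × 2 × 1 = 19,187,500 bytes.
Track B: 71 minutes = 4,260 s; 24,000 × 4,260 × 1 × 2 = 204,480,000 bytes.
Track C: 1 h 24 min 12 s = 5,052 s; 40,000 × 5,052 × 4 × 1 = 808,320,000 bytes.
Total = 1,031,987,500 bytes = 1.0 GiB.

1.0 GiB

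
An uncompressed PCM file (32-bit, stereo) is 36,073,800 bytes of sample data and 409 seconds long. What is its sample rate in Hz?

Bytes = sample_rate × seconds × bytes_per_sample × channels.
sample_rate = 36,073,800 / (409 × 4 × 2) = 36,073,800 / 3,272 = 11,025 Hz.

11,025 Hz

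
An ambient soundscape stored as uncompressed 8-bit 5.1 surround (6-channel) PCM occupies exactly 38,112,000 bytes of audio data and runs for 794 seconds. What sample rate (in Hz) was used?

Bytes = sample_rate × seconds × bytes_per_sample × channels.
sample_rate = 38,112,000 / (794 × 1 × 6) = 38,112,000 / 4,764 = 8,000 Hz.

8,000 Hz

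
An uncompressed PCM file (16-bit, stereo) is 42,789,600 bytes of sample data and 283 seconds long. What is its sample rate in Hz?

37,800 Hz

Bytes = sample_rate × seconds × bytes_per_sample × channels.
sample_rate = 42,789,600 / (283 × 2 × 2) = 42,789,600 / 1,132 = 37,800 Hz.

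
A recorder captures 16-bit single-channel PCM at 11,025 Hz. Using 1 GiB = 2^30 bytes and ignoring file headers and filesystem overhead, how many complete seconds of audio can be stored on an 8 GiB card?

389,566 seconds

Uncompressed byte rate = 11,025 × 2 × 1 = 22,050 bytes/s.
Capacity = 8 × 1,073,741,824 = 8,589,934,592 bytes.
8,589,934,592 / 22,050 ≈ 389566.19 s → 389,566 seconds.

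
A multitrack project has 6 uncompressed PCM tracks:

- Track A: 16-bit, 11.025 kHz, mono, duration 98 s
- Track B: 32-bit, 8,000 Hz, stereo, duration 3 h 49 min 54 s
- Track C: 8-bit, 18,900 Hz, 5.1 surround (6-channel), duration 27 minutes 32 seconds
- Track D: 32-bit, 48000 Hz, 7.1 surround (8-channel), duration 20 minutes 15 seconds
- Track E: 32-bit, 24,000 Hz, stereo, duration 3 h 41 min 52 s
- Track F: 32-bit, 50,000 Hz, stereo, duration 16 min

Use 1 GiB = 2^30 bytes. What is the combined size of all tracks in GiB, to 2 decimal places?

5.47 GiB

Track A: 11,025 × 98 × 2 × 1 = 2,160,900 bytes.
Track B: 3 h 49 min 54 s = 13,794 s; 8,000 × 13,794 × 4 × 2 = 882,816,000 bytes.
Track C: 27 minutes 32 seconds = 1,652 s; 18,900 × 1,652 × 1 × 6 = 187,336,800 bytes.
Track D: 20 minutes 15 seconds = 1,215 s; 48,000 × 1,215 × 4 × 8 = 1,866,240,000 bytes.
Track E: 3 h 41 min 52 s = 13,312 s; 24,000 × 13,312 × 4 × 2 = 2,555,904,000 bytes.
Track F: 16 min = 960 s; 50,000 × 960 × 4 × 2 = 384,000,000 bytes.
Total = 5,878,457,700 bytes = 5.47 GiB.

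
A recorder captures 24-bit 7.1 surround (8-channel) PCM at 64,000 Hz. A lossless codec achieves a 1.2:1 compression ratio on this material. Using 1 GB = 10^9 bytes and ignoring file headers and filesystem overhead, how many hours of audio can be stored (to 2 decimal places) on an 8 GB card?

1.74 hours

Uncompressed byte rate = 64,000 × 3 × 8 = 1,536,000 bytes/s.
After 1.2:1 compression, effective rate ≈ 1280000 bytes/s.
Capacity = 8 × 1,000,000,000 = 8,000,000,000 bytes.
8,000,000,000 / effective rate ≈ 6250 s → 1.74 hours.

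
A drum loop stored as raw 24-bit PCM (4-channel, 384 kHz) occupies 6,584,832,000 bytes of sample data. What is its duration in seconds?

Byte rate = 384,000 × 3 × 4 = 4,608,000 bytes/s.
Duration = 6,584,832,000 / 4,608,000 = 1,429 s.

1,429 seconds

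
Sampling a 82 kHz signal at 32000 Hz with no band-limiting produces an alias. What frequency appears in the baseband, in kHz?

Nyquist = 32,000/2 = 16,000 Hz; 82,000 Hz exceeds it.
Alias = |82,000 − 3×32,000| = |82,000 − 96,000| = 14,000 Hz = 14 kHz.

14 kHz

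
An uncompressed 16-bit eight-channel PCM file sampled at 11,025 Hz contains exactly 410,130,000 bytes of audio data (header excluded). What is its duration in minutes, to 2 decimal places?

38.75 minutes

Byte rate = 11,025 × 2 × 8 = 176,400 bytes/s.
Duration = 410,130,000 / 176,400 = 2,325 s.
2,325 s / 60 = 38.75 minutes.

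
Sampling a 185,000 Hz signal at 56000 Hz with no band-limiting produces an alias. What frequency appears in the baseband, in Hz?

17,000 Hz

Nyquist = 56,000/2 = 28,000 Hz; 185,000 Hz exceeds it.
Alias = |185,000 − 3×56,000| = |185,000 − 168,000| = 17,000 Hz.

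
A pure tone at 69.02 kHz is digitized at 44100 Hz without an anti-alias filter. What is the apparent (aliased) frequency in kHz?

Nyquist = 44,100/2 = 22,050 Hz; 69,020 Hz exceeds it.
Alias = |69,020 − 2×44,100| = |69,020 − 88,200| = 19,180 Hz = 19.18 kHz.

19.18 kHz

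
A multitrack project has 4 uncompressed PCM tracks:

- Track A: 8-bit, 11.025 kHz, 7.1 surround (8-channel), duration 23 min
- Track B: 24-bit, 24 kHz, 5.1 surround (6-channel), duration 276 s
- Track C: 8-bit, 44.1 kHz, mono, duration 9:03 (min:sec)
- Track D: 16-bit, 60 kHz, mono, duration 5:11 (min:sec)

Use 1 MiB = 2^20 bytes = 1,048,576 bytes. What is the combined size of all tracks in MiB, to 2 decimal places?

288.21 MiB

Track A: 23 min = 1,380 s; 11,025 × 1,380 × 1 × 8 = 121,716,000 bytes.
Track B: 24,000 × 276 × 3 × 6 = 119,232,000 bytes.
Track C: 9:03 (min:sec) = 543 s; 44,100 × 543 × 1 × 1 = 23,946,300 bytes.
Track D: 5:11 (min:sec) = 311 s; 60,000 × 311 × 2 × 1 = 37,320,000 bytes.
Total = 302,214,300 bytes = 288.21 MiB.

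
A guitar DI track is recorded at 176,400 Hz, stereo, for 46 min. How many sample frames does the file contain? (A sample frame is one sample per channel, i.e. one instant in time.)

486,864,000 sample frames

46 min = 2,760 s.
176,400 samples/s × 2,760 s = 486,864,000 frames.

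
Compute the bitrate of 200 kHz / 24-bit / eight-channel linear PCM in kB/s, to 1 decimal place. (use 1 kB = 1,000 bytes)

Bit rate = 200,000 × 24 × 8 = 38,400,000 bits/s.
38,400,000 / 8 = 4,800,000 B/s = 4800.0 kB/s.

4800.0 kB/s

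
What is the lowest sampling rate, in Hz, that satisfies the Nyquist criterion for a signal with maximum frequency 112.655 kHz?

225,310 Hz

Minimum sample rate = 2 × 112,655 Hz = 225,310 Hz.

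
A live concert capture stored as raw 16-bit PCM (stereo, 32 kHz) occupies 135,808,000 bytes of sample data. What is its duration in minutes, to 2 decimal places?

17.68 minutes

Byte rate = 32,000 × 2 × 2 = 128,000 bytes/s.
Duration = 135,808,000 / 128,000 = 1,061 s.
1,061 s / 60 = 17.68 minutes.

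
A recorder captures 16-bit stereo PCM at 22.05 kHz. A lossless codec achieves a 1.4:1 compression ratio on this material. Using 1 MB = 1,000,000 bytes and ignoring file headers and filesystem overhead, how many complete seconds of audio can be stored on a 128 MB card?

2,031 seconds

Uncompressed byte rate = 22,050 × 2 × 2 = 88,200 bytes/s.
After 1.4:1 compression, effective rate ≈ 63000 bytes/s.
Capacity = 128 × 1,000,000 = 128,000,000 bytes.
128,000,000 / effective rate ≈ 2031.75 s → 2,031 seconds.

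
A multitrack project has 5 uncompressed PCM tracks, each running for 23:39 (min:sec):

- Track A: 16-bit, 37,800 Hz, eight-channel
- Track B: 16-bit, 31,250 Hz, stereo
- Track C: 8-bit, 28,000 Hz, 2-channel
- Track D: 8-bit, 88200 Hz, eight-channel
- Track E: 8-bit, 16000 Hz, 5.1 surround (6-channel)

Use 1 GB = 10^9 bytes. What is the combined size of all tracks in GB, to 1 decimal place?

2.3 GB

23:39 (min:sec) = 1,419 s.
Track A: 37,800 × 1,419 × 2 × 8 = 858,211,200 bytes.
Track B: 31,250 × 1,419 × 2 × 2 = 177,375,000 bytes.
Track C: 28,000 × 1,419 × 1 × 2 = 79,464,000 bytes.
Track D: 88,200 × 1,419 × 1 × 8 = 1,001,246,400 bytes.
Track E: 16,000 × 1,419 × 1 × 6 = 136,224,000 bytes.
Total = 2,252,520,600 bytes = 2.3 GB.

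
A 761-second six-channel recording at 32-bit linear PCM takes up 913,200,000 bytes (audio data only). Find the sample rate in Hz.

50,000 Hz

Bytes = sample_rate × seconds × bytes_per_sample × channels.
sample_rate = 913,200,000 / (761 × 4 × 6) = 913,200,000 / 18,264 = 50,000 Hz.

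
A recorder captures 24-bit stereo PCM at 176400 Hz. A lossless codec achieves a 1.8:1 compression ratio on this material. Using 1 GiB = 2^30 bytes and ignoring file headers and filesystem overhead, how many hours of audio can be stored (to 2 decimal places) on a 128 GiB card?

64.93 hours

Uncompressed byte rate = 176,400 × 3 × 2 = 1,058,400 bytes/s.
After 1.8:1 compression, effective rate ≈ 588000 bytes/s.
Capacity = 128 × 1,073,741,824 = 137,438,953,472 bytes.
137,438,953,472 / effective rate ≈ 233739.72 s → 64.93 hours.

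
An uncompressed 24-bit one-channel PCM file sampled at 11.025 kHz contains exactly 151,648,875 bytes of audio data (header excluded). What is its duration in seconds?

4,585 seconds

Byte rate = 11,025 × 3 × 1 = 33,075 bytes/s.
Duration = 151,648,875 / 33,075 = 4,585 s.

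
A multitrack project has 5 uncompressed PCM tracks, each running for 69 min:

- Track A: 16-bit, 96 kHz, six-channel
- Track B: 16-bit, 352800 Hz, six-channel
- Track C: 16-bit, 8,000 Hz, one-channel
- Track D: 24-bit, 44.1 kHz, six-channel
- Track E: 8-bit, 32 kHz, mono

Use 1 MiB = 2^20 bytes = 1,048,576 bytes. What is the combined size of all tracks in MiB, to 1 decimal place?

69 min = 4,140 s.
Track A: 96,000 × 4,140 × 2 × 6 = 4,769,280,000 bytes.
Track B: 352,800 × 4,140 × 2 × 6 = 17,527,104,000 bytes.
Track C: 8,000 × 4,140 × 2 × 1 = 66,240,000 bytes.
Track D: 44,100 × 4,140 × 3 × 6 = 3,286,332,000 bytes.
Track E: 32,000 × 4,140 × 1 × 1 = 132,480,000 bytes.
Total = 25,781,436,000 bytes = 24587.1 MiB.

24587.1 MiB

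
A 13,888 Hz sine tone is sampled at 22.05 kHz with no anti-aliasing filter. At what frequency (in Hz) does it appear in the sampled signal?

Nyquist = 22,050/2 = 11,025 Hz; 13,888 Hz exceeds it.
Alias = |13,888 − 1×22,050| = |13,888 − 22,050| = 8,162 Hz.

8,162 Hz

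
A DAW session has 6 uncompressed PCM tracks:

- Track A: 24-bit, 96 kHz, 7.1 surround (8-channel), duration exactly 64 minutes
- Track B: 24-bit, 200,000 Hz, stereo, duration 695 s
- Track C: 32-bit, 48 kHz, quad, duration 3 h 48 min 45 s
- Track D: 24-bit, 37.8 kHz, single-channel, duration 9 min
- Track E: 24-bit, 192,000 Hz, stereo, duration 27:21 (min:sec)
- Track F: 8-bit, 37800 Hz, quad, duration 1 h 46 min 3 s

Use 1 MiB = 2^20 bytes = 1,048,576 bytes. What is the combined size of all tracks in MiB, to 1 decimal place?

Track A: exactly 64 minutes = 3,840 s; 96,000 × 3,840 × 3 × 8 = 8,847,360,000 bytes.
Track B: 200,000 × 695 × 3 × 2 = 834,000,000 bytes.
Track C: 3 h 48 min 45 s = 13,725 s; 48,000 × 13,725 × 4 × 4 = 10,540,800,000 bytes.
Track D: 9 min = 540 s; 37,800 × 540 × 3 × 1 = 61,236,000 bytes.
Track E: 27:21 (min:sec) = 1,641 s; 192,000 × 1,641 × 3 × 2 = 1,890,432,000 bytes.
Track F: 1 h 46 min 3 s = 6,363 s; 37,800 × 6,363 × 1 × 4 = 962,085,600 bytes.
Total = 23,135,913,600 bytes = 22064.1 MiB.

22064.1 MiB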